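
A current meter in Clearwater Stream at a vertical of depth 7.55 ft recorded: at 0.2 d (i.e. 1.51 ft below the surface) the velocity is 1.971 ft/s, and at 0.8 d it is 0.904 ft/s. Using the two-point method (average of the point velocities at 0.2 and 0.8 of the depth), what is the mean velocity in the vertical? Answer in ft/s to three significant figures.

1.44 ft/s

v̄ = (1.971 + 0.904) / 2 = 1.438 ft/s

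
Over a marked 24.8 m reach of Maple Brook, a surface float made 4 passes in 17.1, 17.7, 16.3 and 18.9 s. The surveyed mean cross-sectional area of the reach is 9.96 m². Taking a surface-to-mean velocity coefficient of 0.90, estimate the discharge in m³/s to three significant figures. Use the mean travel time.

12.7 m³/s

t̄ = (17.1 + 17.7 + 16.3 + 18.9) / 4 = 17.5 s
v_surface = L / t̄ = 24.8 / 17.5 = 1.417 m/s
v_mean = 0.90 × 1.417 = 1.275 m/s
Q = A × v_mean = 9.96 × 1.275 = 12.70 m³/s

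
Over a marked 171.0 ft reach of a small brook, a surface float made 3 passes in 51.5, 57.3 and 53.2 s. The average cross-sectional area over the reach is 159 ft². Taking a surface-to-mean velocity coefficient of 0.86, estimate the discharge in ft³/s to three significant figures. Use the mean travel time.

t̄ = (51.5 + 57.3 + 53.2) / 3 = 54 s
v_surface = L / t̄ = 171.0 / 54 = 3.167 ft/s
v_mean = 0.86 × 3.167 = 2.723 ft/s
Q = A × v_mean = 159 × 2.723 = 433.0 ft³/s

433 ft³/s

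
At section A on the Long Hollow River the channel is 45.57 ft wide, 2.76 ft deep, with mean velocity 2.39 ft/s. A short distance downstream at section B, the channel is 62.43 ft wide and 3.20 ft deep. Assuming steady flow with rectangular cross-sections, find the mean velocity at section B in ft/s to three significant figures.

1.50 ft/s

Q = A₁V₁ = (45.57×2.76) × 2.39 = 300.6 ft³/s
A₂ = 62.43 × 3.20 = 199.8 ft²
V₂ = Q/A₂ = 300.6/199.8 = 1.505 ft/s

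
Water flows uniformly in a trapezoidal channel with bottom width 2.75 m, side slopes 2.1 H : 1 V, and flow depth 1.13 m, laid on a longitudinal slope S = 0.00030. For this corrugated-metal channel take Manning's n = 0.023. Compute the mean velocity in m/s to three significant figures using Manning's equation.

0.607 m/s

A = (b + z·y)·y = (2.75 + 2.1×1.13)×1.13 = 5.789 m²
P = b + 2y√(1+z²) = 2.75 + 2×1.13×√(1+2.1²) = 8.007 m
R = A/P = 5.789/8.007 = 0.7230 m
Q = (1/n)·A·R^(2/3)·S^(1/2) = (1/0.023) × 5.789 × 0.7230^(2/3) × 0.00030^(1/2) = 3.512 m³/s
V = Q/A = 3.512/5.789 = 0.6066 m/s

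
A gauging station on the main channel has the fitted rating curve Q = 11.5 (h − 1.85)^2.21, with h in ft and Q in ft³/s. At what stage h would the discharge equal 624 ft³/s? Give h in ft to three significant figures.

h − h₀ = (Q/C)^(1/b) = (624/11.5)^(1/2.21) = 6.093 ft
h = 1.85 + 6.093 = 7.943 ft

7.94 ft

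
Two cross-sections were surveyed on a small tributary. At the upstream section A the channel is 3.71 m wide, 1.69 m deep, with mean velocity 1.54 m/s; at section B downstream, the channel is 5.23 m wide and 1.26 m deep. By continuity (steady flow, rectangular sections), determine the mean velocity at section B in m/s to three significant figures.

Q = A₁V₁ = (3.71×1.69) × 1.54 = 9.656 m³/s
A₂ = 5.23 × 1.26 = 6.590 m²
V₂ = Q/A₂ = 9.656/6.590 = 1.465 m/s

1.47 m/s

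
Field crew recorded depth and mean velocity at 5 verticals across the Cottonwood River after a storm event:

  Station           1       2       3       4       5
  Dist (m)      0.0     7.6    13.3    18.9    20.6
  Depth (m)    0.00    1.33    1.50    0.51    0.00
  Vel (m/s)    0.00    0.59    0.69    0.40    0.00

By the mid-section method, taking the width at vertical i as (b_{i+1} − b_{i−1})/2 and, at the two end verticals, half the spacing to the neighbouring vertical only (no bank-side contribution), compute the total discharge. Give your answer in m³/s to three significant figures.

11.8 m³/s

w_2 = (13.3 − 0.0)/2 = 6.65 m; q_2 = 0.59 × 1.33 × 6.65 = 5.218 m³/s
w_3 = (18.9 − 7.6)/2 = 5.65 m; q_3 = 0.69 × 1.50 × 5.65 = 5.848 m³/s
w_4 = (20.6 − 13.3)/2 = 3.65 m; q_4 = 0.40 × 0.51 × 3.65 = 0.7446 m³/s
Stations 1, 5 contribute zero (depth or velocity is 0).
Q = Σ qᵢ = 11.81 m³/s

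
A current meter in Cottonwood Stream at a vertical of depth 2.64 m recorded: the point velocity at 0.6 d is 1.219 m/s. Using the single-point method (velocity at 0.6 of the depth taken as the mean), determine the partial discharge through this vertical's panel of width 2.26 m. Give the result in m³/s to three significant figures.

v̄ = v₀.₆ = 1.219 m/s
q = v̄ × d × w = 1.219 × 2.64 × 2.26 = 7.273 m³/s

7.27 m³/s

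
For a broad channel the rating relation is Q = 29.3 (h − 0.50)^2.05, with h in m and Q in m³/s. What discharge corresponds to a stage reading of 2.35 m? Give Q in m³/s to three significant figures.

Q = 29.3 × (2.35 − 0.50)^2.05 = 29.3 × 1.85^2.05 = 103.4 m³/s

103 m³/s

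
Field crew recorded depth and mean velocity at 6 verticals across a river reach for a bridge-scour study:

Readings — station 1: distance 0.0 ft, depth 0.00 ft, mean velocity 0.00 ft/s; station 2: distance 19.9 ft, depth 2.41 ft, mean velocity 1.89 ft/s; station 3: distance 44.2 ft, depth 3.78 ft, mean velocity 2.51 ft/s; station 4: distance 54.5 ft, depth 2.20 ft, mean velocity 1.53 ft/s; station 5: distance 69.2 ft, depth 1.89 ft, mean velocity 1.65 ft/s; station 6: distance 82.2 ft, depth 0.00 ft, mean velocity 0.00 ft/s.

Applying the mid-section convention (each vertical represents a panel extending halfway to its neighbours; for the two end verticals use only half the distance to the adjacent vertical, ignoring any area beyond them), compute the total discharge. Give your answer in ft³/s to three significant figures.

w_2 = (44.2 − 0.0)/2 = 22.1 ft; q_2 = 1.89 × 2.41 × 22.1 = 100.7 ft³/s
w_3 = (54.5 − 19.9)/2 = 17.3 ft; q_3 = 2.51 × 3.78 × 17.3 = 164.1 ft³/s
w_4 = (69.2 − 44.2)/2 = 12.5 ft; q_4 = 1.53 × 2.20 × 12.5 = 42.08 ft³/s
w_5 = (82.2 − 54.5)/2 = 13.85 ft; q_5 = 1.65 × 1.89 × 13.85 = 43.19 ft³/s
Stations 1, 6 contribute zero (depth or velocity is 0).
Q = Σ qᵢ = 350.1 ft³/s

350 ft³/s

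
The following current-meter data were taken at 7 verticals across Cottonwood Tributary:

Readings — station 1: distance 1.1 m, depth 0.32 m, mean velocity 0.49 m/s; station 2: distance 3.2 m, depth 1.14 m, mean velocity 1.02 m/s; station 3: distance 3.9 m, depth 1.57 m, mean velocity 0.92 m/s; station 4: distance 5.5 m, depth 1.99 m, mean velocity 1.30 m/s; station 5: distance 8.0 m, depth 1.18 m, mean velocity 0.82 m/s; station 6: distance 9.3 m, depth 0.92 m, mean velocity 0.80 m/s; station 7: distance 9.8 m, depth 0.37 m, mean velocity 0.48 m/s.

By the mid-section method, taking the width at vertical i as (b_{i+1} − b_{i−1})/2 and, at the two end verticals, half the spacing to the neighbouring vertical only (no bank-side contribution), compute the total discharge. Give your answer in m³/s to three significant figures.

w_1 = (3.2 − 1.1)/2 = 1.05 m; q_1 = 0.49 × 0.32 × 1.05 = 0.1646 m³/s
w_2 = (3.9 − 1.1)/2 = 1.4 m; q_2 = 1.02 × 1.14 × 1.4 = 1.628 m³/s
w_3 = (5.5 − 3.2)/2 = 1.15 m; q_3 = 0.92 × 1.57 × 1.15 = 1.661 m³/s
w_4 = (8.0 − 3.9)/2 = 2.05 m; q_4 = 1.30 × 1.99 × 2.05 = 5.303 m³/s
w_5 = (9.3 − 5.5)/2 = 1.9 m; q_5 = 0.82 × 1.18 × 1.9 = 1.838 m³/s
w_6 = (9.8 − 8.0)/2 = 0.9 m; q_6 = 0.80 × 0.92 × 0.9 = 0.6624 m³/s
w_7 = (9.8 − 9.3)/2 = 0.25 m; q_7 = 0.48 × 0.37 × 0.25 = 0.04440 m³/s
Q = Σ qᵢ = 11.30 m³/s

11.3 m³/s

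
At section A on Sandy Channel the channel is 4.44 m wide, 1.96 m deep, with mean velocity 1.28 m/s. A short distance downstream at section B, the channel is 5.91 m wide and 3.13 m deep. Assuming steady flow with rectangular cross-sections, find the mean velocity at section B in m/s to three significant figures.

Q = A₁V₁ = (4.44×1.96) × 1.28 = 11.14 m³/s
A₂ = 5.91 × 3.13 = 18.50 m²
V₂ = Q/A₂ = 11.14/18.50 = 0.6022 m/s

0.602 m/s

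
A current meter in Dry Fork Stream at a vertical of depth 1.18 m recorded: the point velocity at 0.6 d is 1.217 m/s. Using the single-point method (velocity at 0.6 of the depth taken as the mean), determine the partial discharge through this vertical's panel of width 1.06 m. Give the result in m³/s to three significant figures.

1.52 m³/s

v̄ = v₀.₆ = 1.217 m/s
q = v̄ × d × w = 1.217 × 1.18 × 1.06 = 1.522 m³/s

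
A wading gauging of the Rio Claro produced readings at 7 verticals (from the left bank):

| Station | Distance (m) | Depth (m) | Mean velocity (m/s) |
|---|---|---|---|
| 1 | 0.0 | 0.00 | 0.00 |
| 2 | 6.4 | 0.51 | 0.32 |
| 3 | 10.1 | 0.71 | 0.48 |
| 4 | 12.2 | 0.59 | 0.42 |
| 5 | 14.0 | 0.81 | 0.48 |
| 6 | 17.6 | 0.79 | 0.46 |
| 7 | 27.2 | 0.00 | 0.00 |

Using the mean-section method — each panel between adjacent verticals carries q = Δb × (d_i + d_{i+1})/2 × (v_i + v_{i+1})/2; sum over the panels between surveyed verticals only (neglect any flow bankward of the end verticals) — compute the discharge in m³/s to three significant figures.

4.57 m³/s

Panel 1-2: Δb = 6.4 m, d̄ = (0.00+0.51)/2 = 0.255, v̄ = (0.00+0.32)/2 = 0.16 → q = 6.4×0.255×0.16 = 0.2611 m³/s
Panel 2-3: Δb = 3.7 m, d̄ = (0.51+0.71)/2 = 0.61, v̄ = (0.32+0.48)/2 = 0.4 → q = 3.7×0.61×0.4 = 0.9028 m³/s
Panel 3-4: Δb = 2.1 m, d̄ = (0.71+0.59)/2 = 0.65, v̄ = (0.48+0.42)/2 = 0.45 → q = 2.1×0.65×0.45 = 0.6143 m³/s
Panel 4-5: Δb = 1.8 m, d̄ = (0.59+0.81)/2 = 0.7, v̄ = (0.42+0.48)/2 = 0.45 → q = 1.8×0.7×0.45 = 0.5670 m³/s
Panel 5-6: Δb = 3.6 m, d̄ = (0.81+0.79)/2 = 0.8, v̄ = (0.48+0.46)/2 = 0.47 → q = 3.6×0.8×0.47 = 1.354 m³/s
Panel 6-7: Δb = 9.6 m, d̄ = (0.79+0.00)/2 = 0.395, v̄ = (0.46+0.00)/2 = 0.23 → q = 9.6×0.395×0.23 = 0.8722 m³/s
Q = Σ q = 4.571 m³/s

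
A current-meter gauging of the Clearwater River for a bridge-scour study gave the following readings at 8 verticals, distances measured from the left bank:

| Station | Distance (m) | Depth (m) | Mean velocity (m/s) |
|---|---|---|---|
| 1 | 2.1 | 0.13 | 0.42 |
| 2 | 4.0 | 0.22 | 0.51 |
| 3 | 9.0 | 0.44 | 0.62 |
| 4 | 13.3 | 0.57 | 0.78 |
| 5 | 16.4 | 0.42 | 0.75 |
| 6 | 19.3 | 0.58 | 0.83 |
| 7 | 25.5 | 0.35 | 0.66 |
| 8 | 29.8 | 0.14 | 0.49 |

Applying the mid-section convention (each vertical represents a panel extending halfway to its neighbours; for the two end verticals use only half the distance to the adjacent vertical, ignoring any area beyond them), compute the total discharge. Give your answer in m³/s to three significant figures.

w_1 = (4.0 − 2.1)/2 = 0.95 m; q_1 = 0.42 × 0.13 × 0.95 = 0.05187 m³/s
w_2 = (9.0 − 2.1)/2 = 3.45 m; q_2 = 0.51 × 0.22 × 3.45 = 0.3871 m³/s
w_3 = (13.3 − 4.0)/2 = 4.65 m; q_3 = 0.62 × 0.44 × 4.65 = 1.269 m³/s
w_4 = (16.4 − 9.0)/2 = 3.7 m; q_4 = 0.78 × 0.57 × 3.7 = 1.645 m³/s
w_5 = (19.3 − 13.3)/2 = 3 m; q_5 = 0.75 × 0.42 × 3 = 0.9450 m³/s
w_6 = (25.5 − 16.4)/2 = 4.55 m; q_6 = 0.83 × 0.58 × 4.55 = 2.190 m³/s
w_7 = (29.8 − 19.3)/2 = 5.25 m; q_7 = 0.66 × 0.35 × 5.25 = 1.213 m³/s
w_8 = (29.8 − 25.5)/2 = 2.15 m; q_8 = 0.49 × 0.14 × 2.15 = 0.1475 m³/s
Q = Σ qᵢ = 7.848 m³/s

7.85 m³/s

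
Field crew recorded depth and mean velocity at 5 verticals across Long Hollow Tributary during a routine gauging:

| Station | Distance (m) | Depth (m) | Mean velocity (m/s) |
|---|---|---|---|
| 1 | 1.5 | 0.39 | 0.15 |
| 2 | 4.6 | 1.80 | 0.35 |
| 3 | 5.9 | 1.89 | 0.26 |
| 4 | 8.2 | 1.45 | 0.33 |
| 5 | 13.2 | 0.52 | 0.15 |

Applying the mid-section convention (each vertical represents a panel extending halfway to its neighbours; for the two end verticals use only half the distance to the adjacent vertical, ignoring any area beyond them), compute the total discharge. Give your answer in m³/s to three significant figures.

4.30 m³/s

w_1 = (4.6 − 1.5)/2 = 1.55 m; q_1 = 0.15 × 0.39 × 1.55 = 0.09068 m³/s
w_2 = (5.9 − 1.5)/2 = 2.2 m; q_2 = 0.35 × 1.80 × 2.2 = 1.386 m³/s
w_3 = (8.2 − 4.6)/2 = 1.8 m; q_3 = 0.26 × 1.89 × 1.8 = 0.8845 m³/s
w_4 = (13.2 − 5.9)/2 = 3.65 m; q_4 = 0.33 × 1.45 × 3.65 = 1.747 m³/s
w_5 = (13.2 − 8.2)/2 = 2.5 m; q_5 = 0.15 × 0.52 × 2.5 = 0.1950 m³/s
Q = Σ qᵢ = 4.303 m³/s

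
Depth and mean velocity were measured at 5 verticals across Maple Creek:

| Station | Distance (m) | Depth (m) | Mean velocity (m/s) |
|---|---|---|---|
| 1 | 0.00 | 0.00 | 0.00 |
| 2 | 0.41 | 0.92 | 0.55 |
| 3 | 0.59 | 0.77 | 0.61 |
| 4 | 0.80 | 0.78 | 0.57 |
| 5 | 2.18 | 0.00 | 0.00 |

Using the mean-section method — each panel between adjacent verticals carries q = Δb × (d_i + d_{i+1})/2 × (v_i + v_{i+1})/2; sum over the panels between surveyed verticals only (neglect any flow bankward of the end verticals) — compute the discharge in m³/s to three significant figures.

Panel 1-2: Δb = 0.41 m, d̄ = (0.00+0.92)/2 = 0.46, v̄ = (0.00+0.55)/2 = 0.275 → q = 0.41×0.46×0.275 = 0.05187 m³/s
Panel 2-3: Δb = 0.18 m, d̄ = (0.92+0.77)/2 = 0.845, v̄ = (0.55+0.61)/2 = 0.58 → q = 0.18×0.845×0.58 = 0.08822 m³/s
Panel 3-4: Δb = 0.21 m, d̄ = (0.77+0.78)/2 = 0.775, v̄ = (0.61+0.57)/2 = 0.59 → q = 0.21×0.775×0.59 = 0.09602 m³/s
Panel 4-5: Δb = 1.38 m, d̄ = (0.78+0.00)/2 = 0.39, v̄ = (0.57+0.00)/2 = 0.285 → q = 1.38×0.39×0.285 = 0.1534 m³/s
Q = Σ q = 0.3895 m³/s

0.389 m³/s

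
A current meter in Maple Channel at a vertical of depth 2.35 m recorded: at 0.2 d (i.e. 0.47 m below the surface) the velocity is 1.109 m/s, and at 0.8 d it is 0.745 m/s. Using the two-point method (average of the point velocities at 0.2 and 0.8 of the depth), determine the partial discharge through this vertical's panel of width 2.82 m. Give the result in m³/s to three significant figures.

v̄ = (1.109 + 0.745) / 2 = 0.9270 m/s
q = v̄ × d × w = 0.9270 × 2.35 × 2.82 = 6.143 m³/s

6.14 m³/s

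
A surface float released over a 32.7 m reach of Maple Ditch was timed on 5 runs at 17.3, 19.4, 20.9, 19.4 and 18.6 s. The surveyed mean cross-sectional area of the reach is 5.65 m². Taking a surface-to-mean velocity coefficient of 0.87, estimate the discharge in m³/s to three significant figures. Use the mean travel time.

t̄ = (17.3 + 19.4 + 20.9 + 19.4 + 18.6) / 5 = 19.12 s
v_surface = L / t̄ = 32.7 / 19.12 = 1.710 m/s
v_mean = 0.87 × 1.710 = 1.488 m/s
Q = A × v_mean = 5.65 × 1.488 = 8.407 m³/s

8.41 m³/s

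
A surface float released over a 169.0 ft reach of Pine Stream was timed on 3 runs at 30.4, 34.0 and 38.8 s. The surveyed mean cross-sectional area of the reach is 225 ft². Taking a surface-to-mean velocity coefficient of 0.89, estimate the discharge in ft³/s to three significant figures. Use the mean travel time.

t̄ = (30.4 + 34.0 + 38.8) / 3 = 34.4 s
v_surface = L / t̄ = 169.0 / 34.4 = 4.913 ft/s
v_mean = 0.89 × 4.913 = 4.372 ft/s
Q = A × v_mean = 225 × 4.372 = 983.8 ft³/s

984 ft³/s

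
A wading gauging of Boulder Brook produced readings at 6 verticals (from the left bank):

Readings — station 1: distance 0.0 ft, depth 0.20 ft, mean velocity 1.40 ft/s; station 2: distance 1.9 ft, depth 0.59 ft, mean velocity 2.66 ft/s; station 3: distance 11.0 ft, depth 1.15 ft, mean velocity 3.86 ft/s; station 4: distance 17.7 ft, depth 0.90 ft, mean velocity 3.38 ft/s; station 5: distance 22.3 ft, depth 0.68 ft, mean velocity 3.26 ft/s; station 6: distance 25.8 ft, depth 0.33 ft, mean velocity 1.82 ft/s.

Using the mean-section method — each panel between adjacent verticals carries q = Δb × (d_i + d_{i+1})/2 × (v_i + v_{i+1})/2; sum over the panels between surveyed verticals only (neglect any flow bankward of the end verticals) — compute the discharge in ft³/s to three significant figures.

Panel 1-2: Δb = 1.9 ft, d̄ = (0.20+0.59)/2 = 0.395, v̄ = (1.40+2.66)/2 = 2.03 → q = 1.9×0.395×2.03 = 1.524 ft³/s
Panel 2-3: Δb = 9.1 ft, d̄ = (0.59+1.15)/2 = 0.87, v̄ = (2.66+3.86)/2 = 3.26 → q = 9.1×0.87×3.26 = 25.81 ft³/s
Panel 3-4: Δb = 6.7 ft, d̄ = (1.15+0.90)/2 = 1.025, v̄ = (3.86+3.38)/2 = 3.62 → q = 6.7×1.025×3.62 = 24.86 ft³/s
Panel 4-5: Δb = 4.6 ft, d̄ = (0.90+0.68)/2 = 0.79, v̄ = (3.38+3.26)/2 = 3.32 → q = 4.6×0.79×3.32 = 12.06 ft³/s
Panel 5-6: Δb = 3.5 ft, d̄ = (0.68+0.33)/2 = 0.505, v̄ = (3.26+1.82)/2 = 2.54 → q = 3.5×0.505×2.54 = 4.489 ft³/s
Q = Σ q = 68.75 ft³/s

68.7 ft³/s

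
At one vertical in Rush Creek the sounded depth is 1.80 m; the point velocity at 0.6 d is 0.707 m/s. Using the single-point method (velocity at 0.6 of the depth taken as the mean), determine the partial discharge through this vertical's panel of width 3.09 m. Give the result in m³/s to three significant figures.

v̄ = v₀.₆ = 0.707 m/s
q = v̄ × d × w = 0.7070 × 1.80 × 3.09 = 3.932 m³/s

3.93 m³/s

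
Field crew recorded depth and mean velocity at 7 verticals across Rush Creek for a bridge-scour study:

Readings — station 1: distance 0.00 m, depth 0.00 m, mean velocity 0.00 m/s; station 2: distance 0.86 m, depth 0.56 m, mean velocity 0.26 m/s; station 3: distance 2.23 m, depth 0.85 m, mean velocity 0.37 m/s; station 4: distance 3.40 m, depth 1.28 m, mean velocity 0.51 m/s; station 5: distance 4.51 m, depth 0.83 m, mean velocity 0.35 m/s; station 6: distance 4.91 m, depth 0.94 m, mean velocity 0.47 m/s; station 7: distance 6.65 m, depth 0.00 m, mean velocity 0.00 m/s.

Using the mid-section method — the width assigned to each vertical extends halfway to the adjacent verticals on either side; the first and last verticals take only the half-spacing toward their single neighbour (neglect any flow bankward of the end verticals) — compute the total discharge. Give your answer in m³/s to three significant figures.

w_2 = (2.23 − 0.00)/2 = 1.115 m; q_2 = 0.26 × 0.56 × 1.115 = 0.1623 m³/s
w_3 = (3.40 − 0.86)/2 = 1.27 m; q_3 = 0.37 × 0.85 × 1.27 = 0.3994 m³/s
w_4 = (4.51 − 2.23)/2 = 1.14 m; q_4 = 0.51 × 1.28 × 1.14 = 0.7442 m³/s
w_5 = (4.91 − 3.40)/2 = 0.755 m; q_5 = 0.35 × 0.83 × 0.755 = 0.2193 m³/s
w_6 = (6.65 − 4.51)/2 = 1.07 m; q_6 = 0.47 × 0.94 × 1.07 = 0.4727 m³/s
Stations 1, 7 contribute zero (depth or velocity is 0).
Q = Σ qᵢ = 1.998 m³/s

2.00 m³/s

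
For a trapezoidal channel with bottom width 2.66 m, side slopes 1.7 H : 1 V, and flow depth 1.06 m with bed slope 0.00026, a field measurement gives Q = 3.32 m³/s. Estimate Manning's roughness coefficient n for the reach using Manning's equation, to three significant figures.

0.0180

A = (b + z·y)·y = (2.66 + 1.7×1.06)×1.06 = 4.730 m²
P = b + 2y√(1+z²) = 2.66 + 2×1.06×√(1+1.7²) = 6.841 m
R = A/P = 4.730/6.841 = 0.6913 m
n = (1/Q)·A·R^(2/3)·S^(1/2) = (1/3.32) × 4.730 × 0.7819 × 0.01612 = 0.01796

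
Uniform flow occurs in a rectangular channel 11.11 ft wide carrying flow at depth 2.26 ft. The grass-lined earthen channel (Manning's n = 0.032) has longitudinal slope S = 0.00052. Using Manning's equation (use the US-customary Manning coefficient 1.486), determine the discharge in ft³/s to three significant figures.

36.5 ft³/s

A = b·y = 11.11 × 2.26 = 25.11 ft²
P = b + 2y = 11.11 + 2×2.26 = 15.63 ft
R = A/P = 25.11/15.63 = 1.606 ft
Q = (1.486/n)·A·R^(2/3)·S^(1/2) = (1.486/0.032) × 25.11 × 1.606^(2/3) × 0.00052^(1/2) = 36.47 ft³/s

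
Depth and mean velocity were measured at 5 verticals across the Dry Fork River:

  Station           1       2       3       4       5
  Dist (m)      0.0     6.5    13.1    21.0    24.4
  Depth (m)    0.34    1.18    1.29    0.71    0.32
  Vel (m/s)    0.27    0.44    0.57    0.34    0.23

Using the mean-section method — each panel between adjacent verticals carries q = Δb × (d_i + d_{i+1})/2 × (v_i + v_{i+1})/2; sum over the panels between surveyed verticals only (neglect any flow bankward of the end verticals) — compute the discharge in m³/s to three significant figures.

Panel 1-2: Δb = 6.5 m, d̄ = (0.34+1.18)/2 = 0.76, v̄ = (0.27+0.44)/2 = 0.355 → q = 6.5×0.76×0.355 = 1.754 m³/s
Panel 2-3: Δb = 6.6 m, d̄ = (1.18+1.29)/2 = 1.235, v̄ = (0.44+0.57)/2 = 0.505 → q = 6.6×1.235×0.505 = 4.116 m³/s
Panel 3-4: Δb = 7.9 m, d̄ = (1.29+0.71)/2 = 1, v̄ = (0.57+0.34)/2 = 0.455 → q = 7.9×1×0.455 = 3.595 m³/s
Panel 4-5: Δb = 3.4 m, d̄ = (0.71+0.32)/2 = 0.515, v̄ = (0.34+0.23)/2 = 0.285 → q = 3.4×0.515×0.285 = 0.4990 m³/s
Q = Σ q = 9.963 m³/s

9.96 m³/s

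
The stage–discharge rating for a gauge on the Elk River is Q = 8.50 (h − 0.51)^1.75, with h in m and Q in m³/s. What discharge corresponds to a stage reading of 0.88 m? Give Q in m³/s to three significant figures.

1.49 m³/s

Q = 8.50 × (0.88 − 0.51)^1.75 = 8.50 × 0.37^1.75 = 1.492 m³/s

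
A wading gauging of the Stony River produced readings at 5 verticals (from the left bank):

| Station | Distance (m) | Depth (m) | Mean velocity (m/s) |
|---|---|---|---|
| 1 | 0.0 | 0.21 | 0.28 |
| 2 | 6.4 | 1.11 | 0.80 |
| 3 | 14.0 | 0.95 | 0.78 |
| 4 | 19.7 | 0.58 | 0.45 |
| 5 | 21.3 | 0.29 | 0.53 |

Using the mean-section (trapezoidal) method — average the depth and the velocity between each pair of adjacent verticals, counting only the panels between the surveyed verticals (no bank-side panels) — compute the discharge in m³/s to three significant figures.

Panel 1-2: Δb = 6.4 m, d̄ = (0.21+1.11)/2 = 0.66, v̄ = (0.28+0.80)/2 = 0.54 → q = 6.4×0.66×0.54 = 2.281 m³/s
Panel 2-3: Δb = 7.6 m, d̄ = (1.11+0.95)/2 = 1.03, v̄ = (0.80+0.78)/2 = 0.79 → q = 7.6×1.03×0.79 = 6.184 m³/s
Panel 3-4: Δb = 5.7 m, d̄ = (0.95+0.58)/2 = 0.765, v̄ = (0.78+0.45)/2 = 0.615 → q = 5.7×0.765×0.615 = 2.682 m³/s
Panel 4-5: Δb = 1.6 m, d̄ = (0.58+0.29)/2 = 0.435, v̄ = (0.45+0.53)/2 = 0.49 → q = 1.6×0.435×0.49 = 0.3410 m³/s
Q = Σ q = 11.49 m³/s

11.5 m³/s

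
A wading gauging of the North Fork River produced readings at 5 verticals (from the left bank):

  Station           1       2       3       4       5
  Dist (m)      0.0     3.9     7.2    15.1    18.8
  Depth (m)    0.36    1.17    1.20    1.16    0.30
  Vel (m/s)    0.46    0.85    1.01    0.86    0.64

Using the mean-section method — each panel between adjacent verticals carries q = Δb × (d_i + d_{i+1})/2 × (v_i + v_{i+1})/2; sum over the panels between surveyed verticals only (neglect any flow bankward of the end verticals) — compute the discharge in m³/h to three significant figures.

58800 m³/h

Panel 1-2: Δb = 3.9 m, d̄ = (0.36+1.17)/2 = 0.765, v̄ = (0.46+0.85)/2 = 0.655 → q = 3.9×0.765×0.655 = 1.954 m³/s
Panel 2-3: Δb = 3.3 m, d̄ = (1.17+1.20)/2 = 1.185, v̄ = (0.85+1.01)/2 = 0.93 → q = 3.3×1.185×0.93 = 3.637 m³/s
Panel 3-4: Δb = 7.9 m, d̄ = (1.20+1.16)/2 = 1.18, v̄ = (1.01+0.86)/2 = 0.935 → q = 7.9×1.18×0.935 = 8.716 m³/s
Panel 4-5: Δb = 3.7 m, d̄ = (1.16+0.30)/2 = 0.73, v̄ = (0.86+0.64)/2 = 0.75 → q = 3.7×0.73×0.75 = 2.026 m³/s
Q = Σ q = 16.33 m³/s
= 16.33 × 3600 = 58800 m³/h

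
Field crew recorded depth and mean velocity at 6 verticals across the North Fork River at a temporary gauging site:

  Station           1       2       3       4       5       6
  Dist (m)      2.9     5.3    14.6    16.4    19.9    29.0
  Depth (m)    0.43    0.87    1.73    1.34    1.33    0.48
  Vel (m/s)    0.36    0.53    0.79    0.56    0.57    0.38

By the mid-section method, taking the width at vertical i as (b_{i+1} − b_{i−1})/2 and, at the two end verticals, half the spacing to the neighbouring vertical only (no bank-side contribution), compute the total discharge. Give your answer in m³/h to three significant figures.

w_1 = (5.3 − 2.9)/2 = 1.2 m; q_1 = 0.36 × 0.43 × 1.2 = 0.1858 m³/s
w_2 = (14.6 − 2.9)/2 = 5.85 m; q_2 = 0.53 × 0.87 × 5.85 = 2.697 m³/s
w_3 = (16.4 − 5.3)/2 = 5.55 m; q_3 = 0.79 × 1.73 × 5.55 = 7.585 m³/s
w_4 = (19.9 − 14.6)/2 = 2.65 m; q_4 = 0.56 × 1.34 × 2.65 = 1.989 m³/s
w_5 = (29.0 − 16.4)/2 = 6.3 m; q_5 = 0.57 × 1.33 × 6.3 = 4.776 m³/s
w_6 = (29.0 − 19.9)/2 = 4.55 m; q_6 = 0.38 × 0.48 × 4.55 = 0.8299 m³/s
Q = Σ qᵢ = 18.06 m³/s
= 18.06 × 3600 = 65030 m³/h

65000 m³/h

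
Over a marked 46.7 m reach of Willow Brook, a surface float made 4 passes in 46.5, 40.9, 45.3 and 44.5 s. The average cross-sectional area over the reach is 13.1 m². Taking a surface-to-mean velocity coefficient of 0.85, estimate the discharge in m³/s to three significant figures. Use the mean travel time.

11.7 m³/s

t̄ = (46.5 + 40.9 + 45.3 + 44.5) / 4 = 44.3 s
v_surface = L / t̄ = 46.7 / 44.3 = 1.054 m/s
v_mean = 0.85 × 1.054 = 0.8960 m/s
Q = A × v_mean = 13.1 × 0.8960 = 11.74 m³/s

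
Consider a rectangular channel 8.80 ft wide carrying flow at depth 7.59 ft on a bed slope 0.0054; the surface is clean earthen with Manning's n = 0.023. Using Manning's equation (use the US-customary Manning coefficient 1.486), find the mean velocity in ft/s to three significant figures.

A = b·y = 8.80 × 7.59 = 66.79 ft²
P = b + 2y = 8.80 + 2×7.59 = 23.98 ft
R = A/P = 66.79/23.98 = 2.785 ft
Q = (1.486/n)·A·R^(2/3)·S^(1/2) = (1.486/0.023) × 66.79 × 2.785^(2/3) × 0.0054^(1/2) = 627.8 ft³/s
V = Q/A = 627.8/66.79 = 9.399 ft/s

9.40 ft/s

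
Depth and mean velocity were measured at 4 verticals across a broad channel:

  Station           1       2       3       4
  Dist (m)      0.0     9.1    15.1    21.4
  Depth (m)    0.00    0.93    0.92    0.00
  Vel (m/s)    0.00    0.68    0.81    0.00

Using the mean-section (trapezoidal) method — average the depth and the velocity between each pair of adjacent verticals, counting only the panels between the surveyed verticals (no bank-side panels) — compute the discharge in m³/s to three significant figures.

6.75 m³/s

Panel 1-2: Δb = 9.1 m, d̄ = (0.00+0.93)/2 = 0.465, v̄ = (0.00+0.68)/2 = 0.34 → q = 9.1×0.465×0.34 = 1.439 m³/s
Panel 2-3: Δb = 6 m, d̄ = (0.93+0.92)/2 = 0.925, v̄ = (0.68+0.81)/2 = 0.745 → q = 6×0.925×0.745 = 4.135 m³/s
Panel 3-4: Δb = 6.3 m, d̄ = (0.92+0.00)/2 = 0.46, v̄ = (0.81+0.00)/2 = 0.405 → q = 6.3×0.46×0.405 = 1.174 m³/s
Q = Σ q = 6.747 m³/s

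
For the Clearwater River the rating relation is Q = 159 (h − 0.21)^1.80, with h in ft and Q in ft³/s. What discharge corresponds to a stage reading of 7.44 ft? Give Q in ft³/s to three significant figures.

Q = 159 × (7.44 − 0.21)^1.80 = 159 × 7.23^1.80 = 5596 ft³/s

5600 ft³/s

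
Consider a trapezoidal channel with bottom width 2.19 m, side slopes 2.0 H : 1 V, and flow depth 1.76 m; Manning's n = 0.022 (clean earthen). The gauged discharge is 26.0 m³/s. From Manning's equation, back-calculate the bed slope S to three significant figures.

A = (b + z·y)·y = (2.19 + 2.0×1.76)×1.76 = 10.05 m²
P = b + 2y√(1+z²) = 2.19 + 2×1.76×√(1+2.0²) = 10.06 m
R = A/P = 10.05/10.06 = 0.9989 m
S = (Q·n / (1·A·R^(2/3)))² = (26.0×0.022 / (1×10.05×0.9992))² = 0.003245

0.00324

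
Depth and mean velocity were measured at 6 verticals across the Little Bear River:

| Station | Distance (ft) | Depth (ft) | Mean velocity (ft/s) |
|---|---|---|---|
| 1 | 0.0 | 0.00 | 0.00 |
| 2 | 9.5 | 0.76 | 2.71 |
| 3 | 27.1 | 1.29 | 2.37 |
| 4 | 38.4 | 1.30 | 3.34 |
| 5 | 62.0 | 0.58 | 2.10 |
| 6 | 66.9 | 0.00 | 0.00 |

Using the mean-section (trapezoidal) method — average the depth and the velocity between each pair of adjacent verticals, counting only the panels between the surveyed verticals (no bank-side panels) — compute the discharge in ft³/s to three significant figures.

154 ft³/s

Panel 1-2: Δb = 9.5 ft, d̄ = (0.00+0.76)/2 = 0.38, v̄ = (0.00+2.71)/2 = 1.355 → q = 9.5×0.38×1.355 = 4.892 ft³/s
Panel 2-3: Δb = 17.6 ft, d̄ = (0.76+1.29)/2 = 1.025, v̄ = (2.71+2.37)/2 = 2.54 → q = 17.6×1.025×2.54 = 45.82 ft³/s
Panel 3-4: Δb = 11.3 ft, d̄ = (1.29+1.30)/2 = 1.295, v̄ = (2.37+3.34)/2 = 2.855 → q = 11.3×1.295×2.855 = 41.78 ft³/s
Panel 4-5: Δb = 23.6 ft, d̄ = (1.30+0.58)/2 = 0.94, v̄ = (3.34+2.10)/2 = 2.72 → q = 23.6×0.94×2.72 = 60.34 ft³/s
Panel 5-6: Δb = 4.9 ft, d̄ = (0.58+0.00)/2 = 0.29, v̄ = (2.10+0.00)/2 = 1.05 → q = 4.9×0.29×1.05 = 1.492 ft³/s
Q = Σ q = 154.3 ft³/s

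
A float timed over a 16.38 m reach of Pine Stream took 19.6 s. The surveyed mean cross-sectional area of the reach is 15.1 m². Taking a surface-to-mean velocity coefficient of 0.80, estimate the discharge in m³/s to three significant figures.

v_surface = L / t̄ = 16.38 / 19.6 = 0.8357 m/s
v_mean = 0.80 × 0.8357 = 0.6686 m/s
Q = A × v_mean = 15.1 × 0.6686 = 10.10 m³/s

10.1 m³/s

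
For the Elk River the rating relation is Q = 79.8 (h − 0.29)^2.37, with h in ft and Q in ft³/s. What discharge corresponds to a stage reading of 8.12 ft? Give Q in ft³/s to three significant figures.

10500 ft³/s

Q = 79.8 × (8.12 − 0.29)^2.37 = 79.8 × 7.83^2.37 = 10480 ft³/s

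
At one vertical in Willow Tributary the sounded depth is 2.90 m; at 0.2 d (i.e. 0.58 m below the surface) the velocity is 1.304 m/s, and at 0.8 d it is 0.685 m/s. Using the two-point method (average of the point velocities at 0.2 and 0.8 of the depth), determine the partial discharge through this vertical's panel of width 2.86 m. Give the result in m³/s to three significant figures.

8.25 m³/s

v̄ = (1.304 + 0.685) / 2 = 0.9945 m/s
q = v̄ × d × w = 0.9945 × 2.90 × 2.86 = 8.248 m³/s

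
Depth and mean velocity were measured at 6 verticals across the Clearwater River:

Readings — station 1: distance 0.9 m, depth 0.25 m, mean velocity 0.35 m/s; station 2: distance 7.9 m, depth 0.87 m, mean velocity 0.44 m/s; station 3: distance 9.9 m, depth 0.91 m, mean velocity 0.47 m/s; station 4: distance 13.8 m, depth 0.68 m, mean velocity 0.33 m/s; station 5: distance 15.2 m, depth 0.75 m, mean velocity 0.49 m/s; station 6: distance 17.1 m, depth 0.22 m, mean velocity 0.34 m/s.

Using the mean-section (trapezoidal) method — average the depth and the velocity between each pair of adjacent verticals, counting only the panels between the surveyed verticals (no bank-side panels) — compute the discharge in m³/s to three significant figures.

Panel 1-2: Δb = 7 m, d̄ = (0.25+0.87)/2 = 0.56, v̄ = (0.35+0.44)/2 = 0.395 → q = 7×0.56×0.395 = 1.548 m³/s
Panel 2-3: Δb = 2 m, d̄ = (0.87+0.91)/2 = 0.89, v̄ = (0.44+0.47)/2 = 0.455 → q = 2×0.89×0.455 = 0.8099 m³/s
Panel 3-4: Δb = 3.9 m, d̄ = (0.91+0.68)/2 = 0.795, v̄ = (0.47+0.33)/2 = 0.4 → q = 3.9×0.795×0.4 = 1.240 m³/s
Panel 4-5: Δb = 1.4 m, d̄ = (0.68+0.75)/2 = 0.715, v̄ = (0.33+0.49)/2 = 0.41 → q = 1.4×0.715×0.41 = 0.4104 m³/s
Panel 5-6: Δb = 1.9 m, d̄ = (0.75+0.22)/2 = 0.485, v̄ = (0.49+0.34)/2 = 0.415 → q = 1.9×0.485×0.415 = 0.3824 m³/s
Q = Σ q = 4.391 m³/s

4.39 m³/s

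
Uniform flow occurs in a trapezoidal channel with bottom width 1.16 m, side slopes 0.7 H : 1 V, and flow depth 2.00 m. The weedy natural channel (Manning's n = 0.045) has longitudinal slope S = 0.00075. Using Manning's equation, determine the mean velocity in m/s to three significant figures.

0.545 m/s

A = (b + z·y)·y = (1.16 + 0.7×2.00)×2.00 = 5.120 m²
P = b + 2y√(1+z²) = 1.16 + 2×2.00×√(1+0.7²) = 6.043 m
R = A/P = 5.120/6.043 = 0.8473 m
Q = (1/n)·A·R^(2/3)·S^(1/2) = (1/0.045) × 5.120 × 0.8473^(2/3) × 0.00075^(1/2) = 2.790 m³/s
V = Q/A = 2.790/5.120 = 0.5449 m/s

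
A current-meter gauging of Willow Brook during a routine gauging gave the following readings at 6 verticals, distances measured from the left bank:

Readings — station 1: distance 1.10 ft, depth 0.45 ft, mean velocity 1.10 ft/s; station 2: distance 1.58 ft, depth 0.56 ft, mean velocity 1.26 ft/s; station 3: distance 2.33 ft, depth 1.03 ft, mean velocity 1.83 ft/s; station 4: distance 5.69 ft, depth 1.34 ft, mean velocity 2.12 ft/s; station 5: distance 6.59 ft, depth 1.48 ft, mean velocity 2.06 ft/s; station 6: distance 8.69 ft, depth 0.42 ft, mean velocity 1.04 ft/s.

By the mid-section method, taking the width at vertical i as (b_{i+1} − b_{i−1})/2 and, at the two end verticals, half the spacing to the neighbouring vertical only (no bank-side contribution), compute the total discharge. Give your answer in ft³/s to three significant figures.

w_1 = (1.58 − 1.10)/2 = 0.24 ft; q_1 = 1.10 × 0.45 × 0.24 = 0.1188 ft³/s
w_2 = (2.33 − 1.10)/2 = 0.615 ft; q_2 = 1.26 × 0.56 × 0.615 = 0.4339 ft³/s
w_3 = (5.69 − 1.58)/2 = 2.055 ft; q_3 = 1.83 × 1.03 × 2.055 = 3.873 ft³/s
w_4 = (6.59 − 2.33)/2 = 2.13 ft; q_4 = 2.12 × 1.34 × 2.13 = 6.051 ft³/s
w_5 = (8.69 − 5.69)/2 = 1.5 ft; q_5 = 2.06 × 1.48 × 1.5 = 4.573 ft³/s
w_6 = (8.69 − 6.59)/2 = 1.05 ft; q_6 = 1.04 × 0.42 × 1.05 = 0.4586 ft³/s
Q = Σ qᵢ = 15.51 ft³/s

15.5 ft³/s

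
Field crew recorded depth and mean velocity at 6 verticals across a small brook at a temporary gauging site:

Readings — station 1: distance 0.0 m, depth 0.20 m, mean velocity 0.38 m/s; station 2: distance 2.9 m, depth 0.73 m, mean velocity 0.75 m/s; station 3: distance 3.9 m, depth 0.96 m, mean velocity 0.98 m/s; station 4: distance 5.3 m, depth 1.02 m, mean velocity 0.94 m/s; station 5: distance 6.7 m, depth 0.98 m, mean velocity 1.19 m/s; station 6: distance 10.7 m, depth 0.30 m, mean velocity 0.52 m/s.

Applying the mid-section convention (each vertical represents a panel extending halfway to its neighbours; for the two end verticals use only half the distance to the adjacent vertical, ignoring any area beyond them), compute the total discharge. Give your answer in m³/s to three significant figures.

7.11 m³/s

w_1 = (2.9 − 0.0)/2 = 1.45 m; q_1 = 0.38 × 0.20 × 1.45 = 0.1102 m³/s
w_2 = (3.9 − 0.0)/2 = 1.95 m; q_2 = 0.75 × 0.73 × 1.95 = 1.068 m³/s
w_3 = (5.3 − 2.9)/2 = 1.2 m; q_3 = 0.98 × 0.96 × 1.2 = 1.129 m³/s
w_4 = (6.7 − 3.9)/2 = 1.4 m; q_4 = 0.94 × 1.02 × 1.4 = 1.342 m³/s
w_5 = (10.7 − 5.3)/2 = 2.7 m; q_5 = 1.19 × 0.98 × 2.7 = 3.149 m³/s
w_6 = (10.7 − 6.7)/2 = 2 m; q_6 = 0.52 × 0.30 × 2 = 0.3120 m³/s
Q = Σ qᵢ = 7.110 m³/s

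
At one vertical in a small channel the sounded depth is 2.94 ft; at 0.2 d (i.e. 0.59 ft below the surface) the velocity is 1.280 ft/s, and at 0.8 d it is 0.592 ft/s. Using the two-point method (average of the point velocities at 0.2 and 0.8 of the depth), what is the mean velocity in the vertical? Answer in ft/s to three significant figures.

0.936 ft/s

v̄ = (1.280 + 0.592) / 2 = 0.9360 ft/s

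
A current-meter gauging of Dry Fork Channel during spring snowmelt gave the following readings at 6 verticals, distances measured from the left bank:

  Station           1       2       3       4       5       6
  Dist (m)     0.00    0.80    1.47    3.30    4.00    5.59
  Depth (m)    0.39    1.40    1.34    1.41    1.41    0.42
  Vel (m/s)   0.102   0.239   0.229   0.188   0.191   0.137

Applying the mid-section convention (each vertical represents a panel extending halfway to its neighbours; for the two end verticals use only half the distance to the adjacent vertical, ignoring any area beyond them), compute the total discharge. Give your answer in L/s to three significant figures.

w_1 = (0.80 − 0.00)/2 = 0.4 m; q_1 = 0.102 × 0.39 × 0.4 = 0.01591 m³/s
w_2 = (1.47 − 0.00)/2 = 0.735 m; q_2 = 0.239 × 1.40 × 0.735 = 0.2459 m³/s
w_3 = (3.30 − 0.80)/2 = 1.25 m; q_3 = 0.229 × 1.34 × 1.25 = 0.3836 m³/s
w_4 = (4.00 − 1.47)/2 = 1.265 m; q_4 = 0.188 × 1.41 × 1.265 = 0.3353 m³/s
w_5 = (5.59 − 3.30)/2 = 1.145 m; q_5 = 0.191 × 1.41 × 1.145 = 0.3084 m³/s
w_6 = (5.59 − 4.00)/2 = 0.795 m; q_6 = 0.137 × 0.42 × 0.795 = 0.04574 m³/s
Q = Σ qᵢ = 1.335 m³/s
= 1.335 × 1000 = 1335 L/s

1330 L/s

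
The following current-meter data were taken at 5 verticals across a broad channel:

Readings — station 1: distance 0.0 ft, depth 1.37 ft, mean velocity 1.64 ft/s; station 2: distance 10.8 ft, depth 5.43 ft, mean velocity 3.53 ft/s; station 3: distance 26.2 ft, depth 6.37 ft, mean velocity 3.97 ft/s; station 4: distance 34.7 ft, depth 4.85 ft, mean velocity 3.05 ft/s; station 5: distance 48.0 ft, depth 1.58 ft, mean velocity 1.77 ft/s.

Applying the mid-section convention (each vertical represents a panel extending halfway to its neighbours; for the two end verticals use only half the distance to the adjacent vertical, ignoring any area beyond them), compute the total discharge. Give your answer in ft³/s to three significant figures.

w_1 = (10.8 − 0.0)/2 = 5.4 ft; q_1 = 1.64 × 1.37 × 5.4 = 12.13 ft³/s
w_2 = (26.2 − 0.0)/2 = 13.1 ft; q_2 = 3.53 × 5.43 × 13.1 = 251.1 ft³/s
w_3 = (34.7 − 10.8)/2 = 11.95 ft; q_3 = 3.97 × 6.37 × 11.95 = 302.2 ft³/s
w_4 = (48.0 − 26.2)/2 = 10.9 ft; q_4 = 3.05 × 4.85 × 10.9 = 161.2 ft³/s
w_5 = (48.0 − 34.7)/2 = 6.65 ft; q_5 = 1.77 × 1.58 × 6.65 = 18.60 ft³/s
Q = Σ qᵢ = 745.3 ft³/s

745 ft³/s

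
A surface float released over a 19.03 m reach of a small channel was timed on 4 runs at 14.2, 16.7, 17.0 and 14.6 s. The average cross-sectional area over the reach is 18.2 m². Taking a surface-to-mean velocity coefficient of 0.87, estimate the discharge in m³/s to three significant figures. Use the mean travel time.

19.3 m³/s

t̄ = (14.2 + 16.7 + 17.0 + 14.6) / 4 = 15.625 s
v_surface = L / t̄ = 19.03 / 15.625 = 1.218 m/s
v_mean = 0.87 × 1.218 = 1.060 m/s
Q = A × v_mean = 18.2 × 1.060 = 19.28 m³/s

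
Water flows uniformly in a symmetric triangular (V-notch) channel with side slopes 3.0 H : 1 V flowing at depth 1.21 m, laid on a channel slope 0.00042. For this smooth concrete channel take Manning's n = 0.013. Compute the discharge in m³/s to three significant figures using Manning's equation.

4.78 m³/s

A = z·y² = 3.0×1.21² = 4.392 m²
P = 2y√(1+z²) = 2×1.21×√(1+3.0²) = 7.653 m
R = A/P = 4.392/7.653 = 0.5740 m
Q = (1/n)·A·R^(2/3)·S^(1/2) = (1/0.013) × 4.392 × 0.5740^(2/3) × 0.00042^(1/2) = 4.782 m³/s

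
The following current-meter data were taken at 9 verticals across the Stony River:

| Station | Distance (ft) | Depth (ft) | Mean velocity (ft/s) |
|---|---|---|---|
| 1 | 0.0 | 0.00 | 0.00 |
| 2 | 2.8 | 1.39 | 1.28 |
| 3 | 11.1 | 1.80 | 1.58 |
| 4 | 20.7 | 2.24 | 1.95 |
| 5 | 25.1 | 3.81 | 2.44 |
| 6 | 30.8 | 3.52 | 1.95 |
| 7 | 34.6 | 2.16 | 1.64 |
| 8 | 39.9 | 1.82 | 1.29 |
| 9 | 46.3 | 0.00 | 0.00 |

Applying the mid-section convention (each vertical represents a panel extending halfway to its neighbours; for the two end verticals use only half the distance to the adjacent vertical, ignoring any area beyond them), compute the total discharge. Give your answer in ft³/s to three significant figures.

175 ft³/s

w_2 = (11.1 − 0.0)/2 = 5.55 ft; q_2 = 1.28 × 1.39 × 5.55 = 9.875 ft³/s
w_3 = (20.7 − 2.8)/2 = 8.95 ft; q_3 = 1.58 × 1.80 × 8.95 = 25.45 ft³/s
w_4 = (25.1 − 11.1)/2 = 7 ft; q_4 = 1.95 × 2.24 × 7 = 30.58 ft³/s
w_5 = (30.8 − 20.7)/2 = 5.05 ft; q_5 = 2.44 × 3.81 × 5.05 = 46.95 ft³/s
w_6 = (34.6 − 25.1)/2 = 4.75 ft; q_6 = 1.95 × 3.52 × 4.75 = 32.60 ft³/s
w_7 = (39.9 − 30.8)/2 = 4.55 ft; q_7 = 1.64 × 2.16 × 4.55 = 16.12 ft³/s
w_8 = (46.3 − 34.6)/2 = 5.85 ft; q_8 = 1.29 × 1.82 × 5.85 = 13.73 ft³/s
Stations 1, 9 contribute zero (depth or velocity is 0).
Q = Σ qᵢ = 175.3 ft³/s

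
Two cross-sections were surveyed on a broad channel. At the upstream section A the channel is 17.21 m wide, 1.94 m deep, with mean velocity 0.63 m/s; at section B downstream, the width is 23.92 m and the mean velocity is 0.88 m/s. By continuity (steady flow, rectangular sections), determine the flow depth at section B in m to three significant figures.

0.999 m

Q = A₁V₁ = (17.21×1.94) × 0.63 = 21.03 m³/s
d₂ = Q/(b₂ V₂) = 21.03/(23.92×0.88) = 0.9993 m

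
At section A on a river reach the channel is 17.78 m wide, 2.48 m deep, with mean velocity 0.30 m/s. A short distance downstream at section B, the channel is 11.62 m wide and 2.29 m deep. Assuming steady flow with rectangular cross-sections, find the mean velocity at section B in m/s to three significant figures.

0.497 m/s

Q = A₁V₁ = (17.78×2.48) × 0.30 = 13.23 m³/s
A₂ = 11.62 × 2.29 = 26.61 m²
V₂ = Q/A₂ = 13.23/26.61 = 0.4971 m/s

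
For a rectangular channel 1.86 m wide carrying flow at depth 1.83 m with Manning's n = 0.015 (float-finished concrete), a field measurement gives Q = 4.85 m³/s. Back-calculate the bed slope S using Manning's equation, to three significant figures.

0.000870

A = b·y = 1.86 × 1.83 = 3.404 m²
P = b + 2y = 1.86 + 2×1.83 = 5.520 m
R = A/P = 3.404/5.520 = 0.6166 m
S = (Q·n / (1·A·R^(2/3)))² = (4.85×0.015 / (1×3.404×0.7245))² = 0.0008704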